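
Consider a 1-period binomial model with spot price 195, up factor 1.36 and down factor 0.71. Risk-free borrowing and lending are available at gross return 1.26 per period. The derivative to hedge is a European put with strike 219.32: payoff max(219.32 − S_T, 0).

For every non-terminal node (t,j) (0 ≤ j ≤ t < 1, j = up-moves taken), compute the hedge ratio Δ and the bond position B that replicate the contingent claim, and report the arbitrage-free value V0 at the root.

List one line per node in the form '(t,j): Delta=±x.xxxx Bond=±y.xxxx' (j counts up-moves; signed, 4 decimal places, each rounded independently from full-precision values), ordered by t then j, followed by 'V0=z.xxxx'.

(0,0): Delta=-0.6380 Bond=134.2896
V0=9.8742

Under the risk-neutral measure, an up-move has probability p* = (R−d)/(u−d) = 0.8462 and values discount at R = 1.26.
Terminal values V(1,·): V(1,0)=80.8700, V(1,1)=0.0000
Node (0,0) S=195.0000: V=(p*·0.0000+(1−p*)·80.8700)/1.26=9.8742; Δ=(0.0000−80.8700)/(265.2000−138.4500)=-0.6380; B=V−Δ·S=134.2896
Self-financing check: at every node Δ·S+B equals the discounted successor values.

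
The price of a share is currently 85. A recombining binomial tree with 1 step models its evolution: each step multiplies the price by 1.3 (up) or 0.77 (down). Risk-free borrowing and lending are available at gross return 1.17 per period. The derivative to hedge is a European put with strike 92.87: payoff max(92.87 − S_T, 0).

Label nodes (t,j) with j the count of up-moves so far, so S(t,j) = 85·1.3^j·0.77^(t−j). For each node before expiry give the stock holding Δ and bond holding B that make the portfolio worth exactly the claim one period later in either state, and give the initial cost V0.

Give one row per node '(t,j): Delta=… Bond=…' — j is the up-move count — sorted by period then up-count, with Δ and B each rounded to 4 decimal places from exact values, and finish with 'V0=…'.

Since d<R<u, set p* = (R−d)/(u−d) = 0.7547; price each node as the discounted p*-expectation of its children.
At expiry t=1: V(1,0)=27.4200, V(1,1)=0.0000
Node (0,0) S=85.0000: V=(p*·0.0000+(1−p*)·27.4200)/1.17=5.7484; Δ=(0.0000−27.4200)/(110.5000−65.4500)=-0.6087; B=V−Δ·S=57.4843
Self-financing check: at every node Δ·S+B equals the discounted successor values.

(0,0): Delta=-0.6087 Bond=57.4843
V0=5.7484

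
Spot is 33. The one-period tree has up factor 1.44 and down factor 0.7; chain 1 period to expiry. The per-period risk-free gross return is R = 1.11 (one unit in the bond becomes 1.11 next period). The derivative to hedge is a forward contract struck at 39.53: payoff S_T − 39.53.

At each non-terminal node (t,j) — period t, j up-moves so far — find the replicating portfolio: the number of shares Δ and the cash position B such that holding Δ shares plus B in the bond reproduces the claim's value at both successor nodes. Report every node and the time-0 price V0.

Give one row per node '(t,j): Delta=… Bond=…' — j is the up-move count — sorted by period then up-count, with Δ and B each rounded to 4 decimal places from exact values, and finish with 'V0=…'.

(0,0): Delta=1.0000 Bond=-35.6126
V0=-2.6126

Under the risk-neutral measure, an up-move has probability p* = (R−d)/(u−d) = 0.5541 and values discount at R = 1.11.
Payoff layer (t=1): V(1,0)=-16.4300, V(1,1)=7.9900
  t=0,j=0: stock 33.0000 → up 47.5200 (V=7.9900), down 23.1000 (V=-16.4300). Price -2.6126; hedge Δ=1.0000, bond B=-35.6126.
The time-0 hedge costs -2.6126, which is the no-arbitrage price.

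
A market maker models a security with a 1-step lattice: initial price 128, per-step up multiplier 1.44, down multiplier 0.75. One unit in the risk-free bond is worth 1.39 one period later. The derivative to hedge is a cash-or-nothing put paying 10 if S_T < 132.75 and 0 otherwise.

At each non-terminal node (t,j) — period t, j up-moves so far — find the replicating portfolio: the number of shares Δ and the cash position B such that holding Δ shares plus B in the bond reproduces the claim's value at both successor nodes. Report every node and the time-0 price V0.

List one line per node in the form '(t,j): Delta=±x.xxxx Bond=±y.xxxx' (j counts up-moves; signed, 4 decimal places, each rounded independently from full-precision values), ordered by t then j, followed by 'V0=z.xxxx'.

No-arbitrage ⇒ martingale measure with p* = (R−d)/(u−d) = 0.9275.
Terminal values V(1,·): V(1,0)=10.0000, V(1,1)=0.0000
  t=0,j=0: stock 128.0000 → up 184.3200 (V=0.0000), down 96.0000 (V=10.0000). Price 0.5213; hedge Δ=-0.1132, bond B=15.0141.
Root portfolio cost Δ·128+B reproduces V0=0.5213.

(0,0): Delta=-0.1132 Bond=15.0141
V0=0.5213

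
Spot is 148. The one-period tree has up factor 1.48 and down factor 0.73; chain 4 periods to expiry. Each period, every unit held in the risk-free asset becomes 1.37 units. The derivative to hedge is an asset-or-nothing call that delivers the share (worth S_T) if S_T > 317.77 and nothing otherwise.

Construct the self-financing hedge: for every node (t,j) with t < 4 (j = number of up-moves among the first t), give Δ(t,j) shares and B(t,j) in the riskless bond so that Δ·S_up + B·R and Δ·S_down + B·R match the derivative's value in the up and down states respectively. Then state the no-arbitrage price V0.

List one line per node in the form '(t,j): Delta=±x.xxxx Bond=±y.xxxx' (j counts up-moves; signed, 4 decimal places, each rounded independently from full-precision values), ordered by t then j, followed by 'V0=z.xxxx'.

(0,0): Delta=1.1766 Bond=-31.0055
(1,0): Delta=1.6770 Bond=-96.5399
(1,1): Delta=1.1341 Bond=-33.1856
(2,0): Delta=0.0000 Bond=0.0000
(2,1): Delta=1.8191 Bond=-154.9919
(2,2): Delta=1.0761 Bond=-26.6392
(3,0): Delta=0.0000 Bond=0.0000
(3,1): Delta=0.0000 Bond=0.0000
(3,2): Delta=1.9733 Bond=-248.8346
(3,3): Delta=1.0000 Bond=0.0000
V0=143.1251

Under the risk-neutral measure, an up-move has probability p* = (R−d)/(u−d) = 0.8533 and values discount at R = 1.37.
Terminal payoffs: V(4,0)=0.0000, V(4,1)=0.0000, V(4,2)=0.0000, V(4,3)=350.2432, V(4,4)=710.0821
  t=3,j=0: stock 57.5745 → up 85.2103 (V=0.0000), down 42.0294 (V=0.0000). Price 0.0000; hedge Δ=0.0000, bond B=0.0000.
  t=3,j=1: stock 116.7264 → up 172.7551 (V=0.0000), down 85.2103 (V=0.0000). Price 0.0000; hedge Δ=0.0000, bond B=0.0000.
  t=3,j=2: stock 236.6508 → up 350.2432 (V=350.2432), down 172.7551 (V=0.0000). Price 218.1564; hedge Δ=1.9733, bond B=-248.8346.
  t=3,j=3: stock 479.7852 → up 710.0821 (V=710.0821), down 350.2432 (V=350.2432). Price 479.7852; hedge Δ=1.0000, bond B=0.0000.
  t=2,j=0: stock 78.8692 → up 116.7264 (V=0.0000), down 57.5745 (V=0.0000). Price 0.0000; hedge Δ=0.0000, bond B=0.0000.
  t=2,j=1: stock 159.8992 → up 236.6508 (V=218.1564), down 116.7264 (V=0.0000). Price 135.8833; hedge Δ=1.8191, bond B=-154.9919.
  t=2,j=2: stock 324.1792 → up 479.7852 (V=479.7852), down 236.6508 (V=218.1564). Price 322.1993; hedge Δ=1.0761, bond B=-26.6392.
  t=1,j=0: stock 108.0400 → up 159.8992 (V=135.8833), down 78.8692 (V=0.0000). Price 84.6378; hedge Δ=1.6770, bond B=-96.5399.
  t=1,j=1: stock 219.0400 → up 324.1792 (V=322.1993), down 159.8992 (V=135.8833). Price 215.2357; hedge Δ=1.1341, bond B=-33.1856.
  t=0,j=0: stock 148.0000 → up 219.0400 (V=215.2357), down 108.0400 (V=84.6378). Price 143.1251; hedge Δ=1.1766, bond B=-31.0055.
The time-0 hedge costs 143.1251, which is the no-arbitrage price.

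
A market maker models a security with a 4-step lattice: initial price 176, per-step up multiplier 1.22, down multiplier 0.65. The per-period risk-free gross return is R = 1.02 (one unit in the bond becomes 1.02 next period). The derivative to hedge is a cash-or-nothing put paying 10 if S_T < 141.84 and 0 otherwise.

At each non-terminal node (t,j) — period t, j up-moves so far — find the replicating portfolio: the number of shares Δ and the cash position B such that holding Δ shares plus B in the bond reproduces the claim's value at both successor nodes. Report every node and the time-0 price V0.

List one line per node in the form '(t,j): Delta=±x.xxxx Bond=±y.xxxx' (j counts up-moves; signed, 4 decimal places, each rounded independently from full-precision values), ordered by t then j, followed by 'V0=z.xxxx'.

Under the risk-neutral measure, an up-move has probability p* = (R−d)/(u−d) = 0.6491 and values discount at R = 1.02.
At expiry t=4: V(4,0)=10.0000, V(4,1)=10.0000, V(4,2)=10.0000, V(4,3)=0.0000, V(4,4)=0.0000
  t=3,j=0: stock 48.3340 → up 58.9675 (V=10.0000), down 31.4171 (V=10.0000). Price 9.8039; hedge Δ=0.0000, bond B=9.8039.
  t=3,j=1: stock 90.7192 → up 110.6774 (V=10.0000), down 58.9675 (V=10.0000). Price 9.8039; hedge Δ=0.0000, bond B=9.8039.
  t=3,j=2: stock 170.2730 → up 207.7330 (V=0.0000), down 110.6774 (V=10.0000). Price 3.4400; hedge Δ=-0.1030, bond B=20.9838.
  t=3,j=3: stock 319.5892 → up 389.8989 (V=0.0000), down 207.7330 (V=0.0000). Price 0.0000; hedge Δ=0.0000, bond B=0.0000.
  t=2,j=0: stock 74.3600 → up 90.7192 (V=9.8039), down 48.3340 (V=9.8039). Price 9.6117; hedge Δ=0.0000, bond B=9.6117.
  t=2,j=1: stock 139.5680 → up 170.2730 (V=3.4400), down 90.7192 (V=9.8039). Price 5.5617; hedge Δ=-0.0800, bond B=16.7265.
  t=2,j=2: stock 261.9584 → up 319.5892 (V=0.0000), down 170.2730 (V=3.4400). Price 1.1833; hedge Δ=-0.0230, bond B=7.2184.
  t=1,j=0: stock 114.4000 → up 139.5680 (V=5.5617), down 74.3600 (V=9.6117). Price 6.8458; hedge Δ=-0.0621, bond B=13.9511.
  t=1,j=1: stock 214.7200 → up 261.9584 (V=1.1833), down 139.5680 (V=5.5617). Price 2.6663; hedge Δ=-0.0358, bond B=10.3476.
  t=0,j=0: stock 176.0000 → up 214.7200 (V=2.6663), down 114.4000 (V=6.8458). Price 4.0518; hedge Δ=-0.0417, bond B=11.3843.
Each (Δ,B) replicates both successor values, so the strategy is self-financing and V0 is arbitrage-free.

(0,0): Delta=-0.0417 Bond=11.3843
(1,0): Delta=-0.0621 Bond=13.9511
(1,1): Delta=-0.0358 Bond=10.3476
(2,0): Delta=0.0000 Bond=9.6117
(2,1): Delta=-0.0800 Bond=16.7265
(2,2): Delta=-0.0230 Bond=7.2184
(3,0): Delta=0.0000 Bond=9.8039
(3,1): Delta=0.0000 Bond=9.8039
(3,2): Delta=-0.1030 Bond=20.9838
(3,3): Delta=0.0000 Bond=0.0000
V0=4.0518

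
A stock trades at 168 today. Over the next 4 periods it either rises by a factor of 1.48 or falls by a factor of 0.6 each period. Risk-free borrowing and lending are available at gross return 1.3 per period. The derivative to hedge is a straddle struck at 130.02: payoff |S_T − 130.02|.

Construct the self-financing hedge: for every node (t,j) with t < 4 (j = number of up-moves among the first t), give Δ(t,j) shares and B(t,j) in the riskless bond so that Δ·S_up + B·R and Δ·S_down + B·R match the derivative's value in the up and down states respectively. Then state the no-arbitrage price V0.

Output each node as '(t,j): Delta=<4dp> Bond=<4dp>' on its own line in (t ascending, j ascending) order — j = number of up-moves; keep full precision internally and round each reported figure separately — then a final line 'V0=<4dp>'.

(0,0): Delta=0.9514 Bond=-35.7711
(1,0): Delta=0.6509 Bond=-16.2082
(1,1): Delta=0.9827 Bond=-54.2924
(2,0): Delta=-0.9435 Bond=75.3589
(2,1): Delta=0.8171 Bond=-45.8668
(2,2): Delta=1.0000 Bond=-76.9349
(3,0): Delta=-1.0000 Bond=100.0154
(3,1): Delta=-0.9377 Bond=97.4398
(3,2): Delta=1.0000 Bond=-100.0154
(3,3): Delta=1.0000 Bond=-100.0154
V0=124.0642

Under the risk-neutral measure, an up-move has probability p* = (R−d)/(u−d) = 0.7955 and values discount at R = 1.3.
At expiry t=4: V(4,0)=108.2472, V(4,1)=76.3138, V(4,2)=2.4554, V(4,3)=196.7526, V(4,4)=676.0192
Node (3,0) S=36.2880: V=(p*·76.3138+(1−p*)·108.2472)/1.3=63.7274; Δ=(76.3138−108.2472)/(53.7062−21.7728)=-1.0000; B=V−Δ·S=100.0154
Node (3,1) S=89.5104: V=(p*·2.4554+(1−p*)·76.3138)/1.3=13.5098; Δ=(2.4554−76.3138)/(132.4754−53.7062)=-0.9377; B=V−Δ·S=97.4398
Node (3,2) S=220.7923: V=(p*·196.7526+(1−p*)·2.4554)/1.3=120.7769; Δ=(196.7526−2.4554)/(326.7726−132.4754)=1.0000; B=V−Δ·S=-100.0154
Node (3,3) S=544.6211: V=(p*·676.0192+(1−p*)·196.7526)/1.3=444.6057; Δ=(676.0192−196.7526)/(806.0392−326.7726)=1.0000; B=V−Δ·S=-100.0154
Node (2,0) S=60.4800: V=(p*·13.5098+(1−p*)·63.7274)/1.3=18.2935; Δ=(13.5098−63.7274)/(89.5104−36.2880)=-0.9435; B=V−Δ·S=75.3589
Node (2,1) S=149.1840: V=(p*·120.7769+(1−p*)·13.5098)/1.3=76.0276; Δ=(120.7769−13.5098)/(220.7923−89.5104)=0.8171; B=V−Δ·S=-45.8668
Node (2,2) S=367.9872: V=(p*·444.6057+(1−p*)·120.7769)/1.3=291.0523; Δ=(444.6057−120.7769)/(544.6211−220.7923)=1.0000; B=V−Δ·S=-76.9349
Node (1,0) S=100.8000: V=(p*·76.0276+(1−p*)·18.2935)/1.3=49.3988; Δ=(76.0276−18.2935)/(149.1840−60.4800)=0.6509; B=V−Δ·S=-16.2082
Node (1,1) S=248.6400: V=(p*·291.0523+(1−p*)·76.0276)/1.3=190.0538; Δ=(291.0523−76.0276)/(367.9872−149.1840)=0.9827; B=V−Δ·S=-54.2924
Node (0,0) S=168.0000: V=(p*·190.0538+(1−p*)·49.3988)/1.3=124.0642; Δ=(190.0538−49.3988)/(248.6400−100.8000)=0.9514; B=V−Δ·S=-35.7711
Check: Δ(0,0)·S0 + B(0,0) = 124.0642 = V0.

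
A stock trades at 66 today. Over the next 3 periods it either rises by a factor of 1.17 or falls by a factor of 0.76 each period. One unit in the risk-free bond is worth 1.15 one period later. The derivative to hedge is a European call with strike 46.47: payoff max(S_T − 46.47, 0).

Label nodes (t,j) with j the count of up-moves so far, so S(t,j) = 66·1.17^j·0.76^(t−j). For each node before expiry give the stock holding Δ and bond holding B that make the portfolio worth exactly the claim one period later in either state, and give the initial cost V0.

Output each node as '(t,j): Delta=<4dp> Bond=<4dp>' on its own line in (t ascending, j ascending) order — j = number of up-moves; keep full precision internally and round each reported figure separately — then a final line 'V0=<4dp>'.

(0,0): Delta=0.9941 Bond=-30.1569
(1,0): Delta=0.8926 Bond=-29.5904
(1,1): Delta=0.9975 Bond=-34.9414
(2,0): Delta=0.0000 Bond=0.0000
(2,1): Delta=0.9224 Bond=-35.7740
(2,2): Delta=1.0000 Bond=-40.4087
V0=35.4549

Since d<R<u, set p* = (R−d)/(u−d) = 0.9512; price each node as the discounted p*-expectation of its children.
Terminal payoffs: V(3,0)=0.0000, V(3,1)=0.0000, V(3,2)=22.1940, V(3,3)=59.2365
(2,0): S=38.1216. Δ = (V_up−V_dn)/(S_up−S_dn) = (0.0000−0.0000)/(44.6023−28.9724) = 0.0000. V = [p*·0.0000 + (1−p*)·0.0000]/1.15 = 0.0000. B = V − Δ·S = 0.0000.
(2,1): S=58.6872. Δ = (V_up−V_dn)/(S_up−S_dn) = (22.1940−0.0000)/(68.6640−44.6023) = 0.9224. V = [p*·22.1940 + (1−p*)·0.0000]/1.15 = 18.3577. B = V − Δ·S = -35.7740.
(2,2): S=90.3474. Δ = (V_up−V_dn)/(S_up−S_dn) = (59.2365−22.1940)/(105.7065−68.6640) = 1.0000. V = [p*·59.2365 + (1−p*)·22.1940]/1.15 = 49.9387. B = V − Δ·S = -40.4087.
(1,0): S=50.1600. Δ = (V_up−V_dn)/(S_up−S_dn) = (18.3577−0.0000)/(58.6872−38.1216) = 0.8926. V = [p*·18.3577 + (1−p*)·0.0000]/1.15 = 15.1845. B = V − Δ·S = -29.5904.
(1,1): S=77.2200. Δ = (V_up−V_dn)/(S_up−S_dn) = (49.9387−18.3577)/(90.3474−58.6872) = 0.9975. V = [p*·49.9387 + (1−p*)·18.3577]/1.15 = 42.0854. B = V − Δ·S = -34.9414.
(0,0): S=66.0000. Δ = (V_up−V_dn)/(S_up−S_dn) = (42.0854−15.1845)/(77.2200−50.1600) = 0.9941. V = [p*·42.0854 + (1−p*)·15.1845]/1.15 = 35.4549. B = V − Δ·S = -30.1569.
Check: Δ(0,0)·S0 + B(0,0) = 35.4549 = V0.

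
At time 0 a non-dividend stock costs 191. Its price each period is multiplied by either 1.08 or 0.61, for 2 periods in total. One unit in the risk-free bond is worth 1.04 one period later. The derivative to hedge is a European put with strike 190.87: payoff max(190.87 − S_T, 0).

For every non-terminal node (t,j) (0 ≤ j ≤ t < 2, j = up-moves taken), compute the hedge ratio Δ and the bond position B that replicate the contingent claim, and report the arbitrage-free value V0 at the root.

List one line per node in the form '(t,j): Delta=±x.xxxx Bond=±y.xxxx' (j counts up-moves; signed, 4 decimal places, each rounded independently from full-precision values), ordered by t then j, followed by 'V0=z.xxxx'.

(0,0): Delta=-0.6873 Bond=141.4356
(1,0): Delta=-1.0000 Bond=183.5288
(1,1): Delta=-0.6708 Bond=143.7036
V0=10.1665

Under the risk-neutral measure, an up-move has probability p* = (R−d)/(u−d) = 0.9149 and values discount at R = 1.04.
Terminal values V(2,·): V(2,0)=119.7989, V(2,1)=65.0392, V(2,2)=0.0000
  t=1,j=0: stock 116.5100 → up 125.8308 (V=65.0392), down 71.0711 (V=119.7989). Price 67.0188; hedge Δ=-1.0000, bond B=183.5288.
  t=1,j=1: stock 206.2800 → up 222.7824 (V=0.0000), down 125.8308 (V=65.0392). Price 5.3224; hedge Δ=-0.6708, bond B=143.7036.
  t=0,j=0: stock 191.0000 → up 206.2800 (V=5.3224), down 116.5100 (V=67.0188). Price 10.1665; hedge Δ=-0.6873, bond B=141.4356.
The time-0 hedge costs 10.1665, which is the no-arbitrage price.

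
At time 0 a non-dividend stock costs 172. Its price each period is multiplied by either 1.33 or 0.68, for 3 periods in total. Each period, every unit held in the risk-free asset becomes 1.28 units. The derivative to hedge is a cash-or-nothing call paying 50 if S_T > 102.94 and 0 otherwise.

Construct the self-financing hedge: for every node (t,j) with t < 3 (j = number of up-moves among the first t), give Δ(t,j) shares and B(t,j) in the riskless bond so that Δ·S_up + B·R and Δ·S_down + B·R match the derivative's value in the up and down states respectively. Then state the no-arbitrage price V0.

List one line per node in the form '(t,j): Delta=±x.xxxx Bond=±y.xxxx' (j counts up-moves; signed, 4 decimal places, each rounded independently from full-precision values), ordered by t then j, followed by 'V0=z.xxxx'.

Risk-neutral probability p* = (R−d)/(u−d) = (1.28−0.68)/(1.33−0.68) = 0.9231.
At expiry t=3: V(3,0)=0.0000, V(3,1)=50.0000, V(3,2)=50.0000, V(3,3)=50.0000
(2,0): S=79.5328. Δ = (V_up−V_dn)/(S_up−S_dn) = (50.0000−0.0000)/(105.7786−54.0823) = 0.9672. V = [p*·50.0000 + (1−p*)·0.0000]/1.28 = 36.0577. B = V − Δ·S = -40.8654.
(2,1): S=155.5568. Δ = (V_up−V_dn)/(S_up−S_dn) = (50.0000−50.0000)/(206.8905−105.7786) = 0.0000. V = [p*·50.0000 + (1−p*)·50.0000]/1.28 = 39.0625. B = V − Δ·S = 39.0625.
(2,2): S=304.2508. Δ = (V_up−V_dn)/(S_up−S_dn) = (50.0000−50.0000)/(404.6536−206.8905) = 0.0000. V = [p*·50.0000 + (1−p*)·50.0000]/1.28 = 39.0625. B = V − Δ·S = 39.0625.
(1,0): S=116.9600. Δ = (V_up−V_dn)/(S_up−S_dn) = (39.0625−36.0577)/(155.5568−79.5328) = 0.0395. V = [p*·39.0625 + (1−p*)·36.0577]/1.28 = 30.3370. B = V − Δ·S = 25.7142.
(1,1): S=228.7600. Δ = (V_up−V_dn)/(S_up−S_dn) = (39.0625−39.0625)/(304.2508−155.5568) = 0.0000. V = [p*·39.0625 + (1−p*)·39.0625]/1.28 = 30.5176. B = V − Δ·S = 30.5176.
(0,0): S=172.0000. Δ = (V_up−V_dn)/(S_up−S_dn) = (30.5176−30.3370)/(228.7600−116.9600) = 0.0016. V = [p*·30.5176 + (1−p*)·30.3370]/1.28 = 23.8310. B = V − Δ·S = 23.5532.
Check: Δ(0,0)·S0 + B(0,0) = 23.8310 = V0.

(0,0): Delta=0.0016 Bond=23.5532
(1,0): Delta=0.0395 Bond=25.7142
(1,1): Delta=0.0000 Bond=30.5176
(2,0): Delta=0.9672 Bond=-40.8654
(2,1): Delta=0.0000 Bond=39.0625
(2,2): Delta=0.0000 Bond=39.0625
V0=23.8310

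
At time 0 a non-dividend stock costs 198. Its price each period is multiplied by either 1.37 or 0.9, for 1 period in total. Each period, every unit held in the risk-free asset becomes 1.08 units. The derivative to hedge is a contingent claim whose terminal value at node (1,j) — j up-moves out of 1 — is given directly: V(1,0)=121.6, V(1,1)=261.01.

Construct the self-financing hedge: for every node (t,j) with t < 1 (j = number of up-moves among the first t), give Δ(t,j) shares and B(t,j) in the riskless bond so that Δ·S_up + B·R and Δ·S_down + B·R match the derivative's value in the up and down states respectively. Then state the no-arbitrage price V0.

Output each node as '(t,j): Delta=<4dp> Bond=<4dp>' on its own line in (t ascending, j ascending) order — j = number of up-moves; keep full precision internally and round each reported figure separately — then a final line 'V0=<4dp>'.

No-arbitrage ⇒ martingale measure with p* = (R−d)/(u−d) = 0.3830.
Terminal values V(1,·): V(1,0)=121.6000, V(1,1)=261.0100
(0,0): S=198.0000. Δ = (V_up−V_dn)/(S_up−S_dn) = (261.0100−121.6000)/(271.2600−178.2000) = 1.4981. V = [p*·261.0100 + (1−p*)·121.6000]/1.08 = 162.0288. B = V − Δ·S = -134.5883.
Check: Δ(0,0)·S0 + B(0,0) = 162.0288 = V0.

(0,0): Delta=1.4981 Bond=-134.5883
V0=162.0288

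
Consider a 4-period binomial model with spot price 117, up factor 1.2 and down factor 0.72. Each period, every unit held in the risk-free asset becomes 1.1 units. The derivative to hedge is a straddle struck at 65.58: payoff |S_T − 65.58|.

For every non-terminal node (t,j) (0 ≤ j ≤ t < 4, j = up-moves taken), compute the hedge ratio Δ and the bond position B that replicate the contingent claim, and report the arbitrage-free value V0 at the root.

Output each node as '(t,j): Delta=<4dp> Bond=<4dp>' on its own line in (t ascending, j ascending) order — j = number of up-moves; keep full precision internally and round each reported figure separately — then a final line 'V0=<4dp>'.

No-arbitrage ⇒ martingale measure with p* = (R−d)/(u−d) = 0.7917.
Terminal values V(4,·): V(4,0)=34.1376, V(4,1)=13.1760, V(4,2)=21.7600, V(4,3)=79.9867, V(4,4)=177.0312
Node (3,0) S=43.6700: V=(p*·13.1760+(1−p*)·34.1376)/1.1=15.9482; Δ=(13.1760−34.1376)/(52.4040−31.4424)=-1.0000; B=V−Δ·S=59.6182
Node (3,1) S=72.7834: V=(p*·21.7600+(1−p*)·13.1760)/1.1=18.1561; Δ=(21.7600−13.1760)/(87.3400−52.4040)=0.2457; B=V−Δ·S=0.2726
Node (3,2) S=121.3056: V=(p*·79.9867+(1−p*)·21.7600)/1.1=61.6874; Δ=(79.9867−21.7600)/(145.5667−87.3400)=1.0000; B=V−Δ·S=-59.6182
Node (3,3) S=202.1760: V=(p*·177.0312+(1−p*)·79.9867)/1.1=142.5578; Δ=(177.0312−79.9867)/(242.6112−145.5667)=1.0000; B=V−Δ·S=-59.6182
Node (2,0) S=60.6528: V=(p*·18.1561+(1−p*)·15.9482)/1.1=16.0874; Δ=(18.1561−15.9482)/(72.7834−43.6700)=0.0758; B=V−Δ·S=11.4875
Node (2,1) S=101.0880: V=(p*·61.6874+(1−p*)·18.1561)/1.1=47.8349; Δ=(61.6874−18.1561)/(121.3056−72.7834)=0.8971; B=V−Δ·S=-42.8554
Node (2,2) S=168.4800: V=(p*·142.5578+(1−p*)·61.6874)/1.1=114.2817; Δ=(142.5578−61.6874)/(202.1760−121.3056)=1.0000; B=V−Δ·S=-54.1983
Node (1,0) S=84.2400: V=(p*·47.8349+(1−p*)·16.0874)/1.1=37.4735; Δ=(47.8349−16.0874)/(101.0880−60.6528)=0.7851; B=V−Δ·S=-28.6672
Node (1,1) S=140.4000: V=(p*·114.2817+(1−p*)·47.8349)/1.1=91.3078; Δ=(114.2817−47.8349)/(168.4800−101.0880)=0.9860; B=V−Δ·S=-47.1229
Node (0,0) S=117.0000: V=(p*·91.3078+(1−p*)·37.4735)/1.1=72.8112; Δ=(91.3078−37.4735)/(140.4000−84.2400)=0.9586; B=V−Δ·S=-39.3436
Root portfolio cost Δ·117+B reproduces V0=72.8112.

(0,0): Delta=0.9586 Bond=-39.3436
(1,0): Delta=0.7851 Bond=-28.6672
(1,1): Delta=0.9860 Bond=-47.1229
(2,0): Delta=0.0758 Bond=11.4875
(2,1): Delta=0.8971 Bond=-42.8554
(2,2): Delta=1.0000 Bond=-54.1983
(3,0): Delta=-1.0000 Bond=59.6182
(3,1): Delta=0.2457 Bond=0.2726
(3,2): Delta=1.0000 Bond=-59.6182
(3,3): Delta=1.0000 Bond=-59.6182
V0=72.8112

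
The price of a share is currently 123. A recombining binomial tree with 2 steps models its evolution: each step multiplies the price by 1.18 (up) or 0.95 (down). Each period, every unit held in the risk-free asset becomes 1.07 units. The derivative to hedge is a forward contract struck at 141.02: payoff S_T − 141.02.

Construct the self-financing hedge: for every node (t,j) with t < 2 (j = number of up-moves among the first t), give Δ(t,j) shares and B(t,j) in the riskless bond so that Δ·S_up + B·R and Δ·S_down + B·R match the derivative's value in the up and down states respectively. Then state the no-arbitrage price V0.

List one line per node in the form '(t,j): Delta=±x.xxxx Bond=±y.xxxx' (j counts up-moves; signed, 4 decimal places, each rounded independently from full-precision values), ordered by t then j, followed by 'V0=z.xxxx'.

(0,0): Delta=1.0000 Bond=-123.1723
(1,0): Delta=1.0000 Bond=-131.7944
(1,1): Delta=1.0000 Bond=-131.7944
V0=-0.1723

Since d<R<u, set p* = (R−d)/(u−d) = 0.5217; price each node as the discounted p*-expectation of its children.
Terminal payoffs: V(2,0)=-30.0125, V(2,1)=-3.1370, V(2,2)=30.2452
  t=1,j=0: stock 116.8500 → up 137.8830 (V=-3.1370), down 111.0075 (V=-30.0125). Price -14.9444; hedge Δ=1.0000, bond B=-131.7944.
  t=1,j=1: stock 145.1400 → up 171.2652 (V=30.2452), down 137.8830 (V=-3.1370). Price 13.3456; hedge Δ=1.0000, bond B=-131.7944.
  t=0,j=0: stock 123.0000 → up 145.1400 (V=13.3456), down 116.8500 (V=-14.9444). Price -0.1723; hedge Δ=1.0000, bond B=-123.1723.
Self-financing check: at every node Δ·S+B equals the discounted successor values.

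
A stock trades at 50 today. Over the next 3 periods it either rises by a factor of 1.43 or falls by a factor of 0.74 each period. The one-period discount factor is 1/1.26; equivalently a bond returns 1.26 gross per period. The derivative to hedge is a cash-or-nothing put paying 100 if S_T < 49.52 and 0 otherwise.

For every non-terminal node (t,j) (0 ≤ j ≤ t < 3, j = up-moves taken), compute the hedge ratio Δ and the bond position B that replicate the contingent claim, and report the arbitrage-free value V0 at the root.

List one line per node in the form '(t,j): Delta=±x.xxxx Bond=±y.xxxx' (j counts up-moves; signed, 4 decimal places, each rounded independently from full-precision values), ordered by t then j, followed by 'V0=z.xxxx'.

Risk-neutral probability p* = (R−d)/(u−d) = (1.26−0.74)/(1.43−0.74) = 0.7536.
At expiry t=3: V(3,0)=100.0000, V(3,1)=100.0000, V(3,2)=0.0000, V(3,3)=0.0000
Node (2,0) S=27.3800: V=(p*·100.0000+(1−p*)·100.0000)/1.26=79.3651; Δ=(100.0000−100.0000)/(39.1534−20.2612)=0.0000; B=V−Δ·S=79.3651
Node (2,1) S=52.9100: V=(p*·0.0000+(1−p*)·100.0000)/1.26=19.5537; Δ=(0.0000−100.0000)/(75.6613−39.1534)=-2.7391; B=V−Δ·S=164.4813
Node (2,2) S=102.2450: V=(p*·0.0000+(1−p*)·0.0000)/1.26=0.0000; Δ=(0.0000−0.0000)/(146.2103−75.6613)=0.0000; B=V−Δ·S=0.0000
Node (1,0) S=37.0000: V=(p*·19.5537+(1−p*)·79.3651)/1.26=27.2142; Δ=(19.5537−79.3651)/(52.9100−27.3800)=-2.3428; B=V−Δ·S=113.8973
Node (1,1) S=71.5000: V=(p*·0.0000+(1−p*)·19.5537)/1.26=3.8235; Δ=(0.0000−19.5537)/(102.2450−52.9100)=-0.3963; B=V−Δ·S=32.1622
Node (0,0) S=50.0000: V=(p*·3.8235+(1−p*)·27.2142)/1.26=7.6083; Δ=(3.8235−27.2142)/(71.5000−37.0000)=-0.6780; B=V−Δ·S=41.5078
Root portfolio cost Δ·50+B reproduces V0=7.6083.

(0,0): Delta=-0.6780 Bond=41.5078
(1,0): Delta=-2.3428 Bond=113.8973
(1,1): Delta=-0.3963 Bond=32.1622
(2,0): Delta=0.0000 Bond=79.3651
(2,1): Delta=-2.7391 Bond=164.4813
(2,2): Delta=0.0000 Bond=0.0000
V0=7.6083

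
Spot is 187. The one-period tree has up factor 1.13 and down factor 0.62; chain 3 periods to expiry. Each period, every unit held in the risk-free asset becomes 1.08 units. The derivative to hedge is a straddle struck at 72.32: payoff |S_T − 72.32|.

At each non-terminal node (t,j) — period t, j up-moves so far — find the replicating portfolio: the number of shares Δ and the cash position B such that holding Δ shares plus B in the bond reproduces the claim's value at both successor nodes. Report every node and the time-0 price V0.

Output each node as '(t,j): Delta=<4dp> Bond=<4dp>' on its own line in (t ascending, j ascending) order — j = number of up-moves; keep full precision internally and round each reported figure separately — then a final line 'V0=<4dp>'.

Since d<R<u, set p* = (R−d)/(u−d) = 0.9020; price each node as the discounted p*-expectation of its children.
At expiry t=3: V(3,0)=27.7527, V(3,1)=8.9076, V(3,2)=75.7238, V(3,3)=197.5017
Node (2,0) S=71.8828: V=(p*·8.9076+(1−p*)·27.7527)/1.08=9.9584; Δ=(8.9076−27.7527)/(81.2276−44.5673)=-0.5140; B=V−Δ·S=46.9096
Node (2,1) S=131.0122: V=(p*·75.7238+(1−p*)·8.9076)/1.08=64.0492; Δ=(75.7238−8.9076)/(148.0438−81.2276)=1.0000; B=V−Δ·S=-66.9630
Node (2,2) S=238.7803: V=(p*·197.5017+(1−p*)·75.7238)/1.08=171.8173; Δ=(197.5017−75.7238)/(269.8217−148.0438)=1.0000; B=V−Δ·S=-66.9630
Node (1,0) S=115.9400: V=(p*·64.0492+(1−p*)·9.9584)/1.08=54.3946; Δ=(64.0492−9.9584)/(131.0122−71.8828)=0.9148; B=V−Δ·S=-51.6657
Node (1,1) S=211.3100: V=(p*·171.8173+(1−p*)·64.0492)/1.08=149.3073; Δ=(171.8173−64.0492)/(238.7803−131.0122)=1.0000; B=V−Δ·S=-62.0027
Node (0,0) S=187.0000: V=(p*·149.3073+(1−p*)·54.3946)/1.08=129.6316; Δ=(149.3073−54.3946)/(211.3100−115.9400)=0.9952; B=V−Δ·S=-56.4716
Each (Δ,B) replicates both successor values, so the strategy is self-financing and V0 is arbitrage-free.

(0,0): Delta=0.9952 Bond=-56.4716
(1,0): Delta=0.9148 Bond=-51.6657
(1,1): Delta=1.0000 Bond=-62.0027
(2,0): Delta=-0.5140 Bond=46.9096
(2,1): Delta=1.0000 Bond=-66.9630
(2,2): Delta=1.0000 Bond=-66.9630
V0=129.6316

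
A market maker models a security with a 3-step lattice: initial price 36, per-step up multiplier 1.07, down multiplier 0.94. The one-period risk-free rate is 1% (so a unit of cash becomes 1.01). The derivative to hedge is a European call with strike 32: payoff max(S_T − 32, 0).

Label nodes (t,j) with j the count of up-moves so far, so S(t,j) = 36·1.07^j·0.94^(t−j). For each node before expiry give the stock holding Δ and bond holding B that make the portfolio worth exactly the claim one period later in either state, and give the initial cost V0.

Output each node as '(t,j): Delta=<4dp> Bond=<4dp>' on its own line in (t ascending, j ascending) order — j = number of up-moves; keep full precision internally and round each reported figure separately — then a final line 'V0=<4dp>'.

Since d<R<u, set p* = (R−d)/(u−d) = 0.5385; price each node as the discounted p*-expectation of its children.
Terminal values V(3,·): V(3,0)=0.0000, V(3,1)=2.0363, V(3,2)=6.7434, V(3,3)=12.1015
(2,0): S=31.8096. Δ = (V_up−V_dn)/(S_up−S_dn) = (2.0363−0.0000)/(34.0363−29.9010) = 0.4924. V = [p*·2.0363 + (1−p*)·0.0000]/1.01 = 1.0856. B = V − Δ·S = -14.5780.
(2,1): S=36.2088. Δ = (V_up−V_dn)/(S_up−S_dn) = (6.7434−2.0363)/(38.7434−34.0363) = 1.0000. V = [p*·6.7434 + (1−p*)·2.0363]/1.01 = 4.5256. B = V − Δ·S = -31.6832.
(2,2): S=41.2164. Δ = (V_up−V_dn)/(S_up−S_dn) = (12.1015−6.7434)/(44.1015−38.7434) = 1.0000. V = [p*·12.1015 + (1−p*)·6.7434]/1.01 = 9.5332. B = V − Δ·S = -31.6832.
(1,0): S=33.8400. Δ = (V_up−V_dn)/(S_up−S_dn) = (4.5256−1.0856)/(36.2088−31.8096) = 0.7820. V = [p*·4.5256 + (1−p*)·1.0856]/1.01 = 2.9088. B = V − Δ·S = -23.5530.
(1,1): S=38.5200. Δ = (V_up−V_dn)/(S_up−S_dn) = (9.5332−4.5256)/(41.2164−36.2088) = 1.0000. V = [p*·9.5332 + (1−p*)·4.5256]/1.01 = 7.1505. B = V − Δ·S = -31.3695.
(0,0): S=36.0000. Δ = (V_up−V_dn)/(S_up−S_dn) = (7.1505−2.9088)/(38.5200−33.8400) = 0.9063. V = [p*·7.1505 + (1−p*)·2.9088]/1.01 = 5.1414. B = V − Δ·S = -27.4870.
Each (Δ,B) replicates both successor values, so the strategy is self-financing and V0 is arbitrage-free.

(0,0): Delta=0.9063 Bond=-27.4870
(1,0): Delta=0.7820 Bond=-23.5530
(1,1): Delta=1.0000 Bond=-31.3695
(2,0): Delta=0.4924 Bond=-14.5780
(2,1): Delta=1.0000 Bond=-31.6832
(2,2): Delta=1.0000 Bond=-31.6832
V0=5.1414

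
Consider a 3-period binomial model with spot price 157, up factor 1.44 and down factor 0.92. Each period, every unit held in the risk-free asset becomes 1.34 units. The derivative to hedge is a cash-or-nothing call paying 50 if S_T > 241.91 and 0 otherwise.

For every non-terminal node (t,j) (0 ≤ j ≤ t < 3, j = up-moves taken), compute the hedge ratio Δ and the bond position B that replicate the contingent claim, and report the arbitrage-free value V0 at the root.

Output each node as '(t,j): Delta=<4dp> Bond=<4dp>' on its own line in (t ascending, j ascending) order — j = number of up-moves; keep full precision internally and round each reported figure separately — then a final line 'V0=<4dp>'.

The replicating-portfolio and risk-neutral prices coincide; use p* = (1.34−0.92)/(1.44−0.92) = 0.8077 for the latter.
Terminal values V(3,·): V(3,0)=0.0000, V(3,1)=0.0000, V(3,2)=50.0000, V(3,3)=50.0000
(2,0): S=132.8848. Δ = (V_up−V_dn)/(S_up−S_dn) = (0.0000−0.0000)/(191.3541−122.2540) = 0.0000. V = [p*·0.0000 + (1−p*)·0.0000]/1.34 = 0.0000. B = V − Δ·S = 0.0000.
(2,1): S=207.9936. Δ = (V_up−V_dn)/(S_up−S_dn) = (50.0000−0.0000)/(299.5108−191.3541) = 0.4623. V = [p*·50.0000 + (1−p*)·0.0000]/1.34 = 30.1378. B = V − Δ·S = -66.0161.
(2,2): S=325.5552. Δ = (V_up−V_dn)/(S_up−S_dn) = (50.0000−50.0000)/(468.7995−299.5108) = 0.0000. V = [p*·50.0000 + (1−p*)·50.0000]/1.34 = 37.3134. B = V − Δ·S = 37.3134.
(1,0): S=144.4400. Δ = (V_up−V_dn)/(S_up−S_dn) = (30.1378−0.0000)/(207.9936−132.8848) = 0.4013. V = [p*·30.1378 + (1−p*)·0.0000]/1.34 = 18.1657. B = V − Δ·S = -39.7915.
(1,1): S=226.0800. Δ = (V_up−V_dn)/(S_up−S_dn) = (37.3134−30.1378)/(325.5552−207.9936) = 0.0610. V = [p*·37.3134 + (1−p*)·30.1378]/1.34 = 26.8160. B = V − Δ·S = 13.0167.
(0,0): S=157.0000. Δ = (V_up−V_dn)/(S_up−S_dn) = (26.8160−18.1657)/(226.0800−144.4400) = 0.1060. V = [p*·26.8160 + (1−p*)·18.1657]/1.34 = 18.7705. B = V − Δ·S = 2.1353.
Self-financing check: at every node Δ·S+B equals the discounted successor values.

(0,0): Delta=0.1060 Bond=2.1353
(1,0): Delta=0.4013 Bond=-39.7915
(1,1): Delta=0.0610 Bond=13.0167
(2,0): Delta=0.0000 Bond=0.0000
(2,1): Delta=0.4623 Bond=-66.0161
(2,2): Delta=0.0000 Bond=37.3134
V0=18.7705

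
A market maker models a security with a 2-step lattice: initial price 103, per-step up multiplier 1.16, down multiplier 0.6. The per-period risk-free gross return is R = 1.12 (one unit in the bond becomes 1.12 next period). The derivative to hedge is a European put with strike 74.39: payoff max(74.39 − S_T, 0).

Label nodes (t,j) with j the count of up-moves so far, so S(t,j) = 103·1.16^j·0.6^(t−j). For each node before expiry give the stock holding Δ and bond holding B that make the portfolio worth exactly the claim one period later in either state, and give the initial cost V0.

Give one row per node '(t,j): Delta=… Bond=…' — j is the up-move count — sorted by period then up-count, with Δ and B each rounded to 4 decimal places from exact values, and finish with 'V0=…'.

(0,0): Delta=-0.0771 Bond=8.3791
(1,0): Delta=-1.0000 Bond=66.4196
(1,1): Delta=-0.0404 Bond=4.9973
V0=0.4375

Under the risk-neutral measure, an up-move has probability p* = (R−d)/(u−d) = 0.9286 and values discount at R = 1.12.
At expiry t=2: V(2,0)=37.3100, V(2,1)=2.7020, V(2,2)=0.0000
  t=1,j=0: stock 61.8000 → up 71.6880 (V=2.7020), down 37.0800 (V=37.3100). Price 4.6196; hedge Δ=-1.0000, bond B=66.4196.
  t=1,j=1: stock 119.4800 → up 138.5968 (V=0.0000), down 71.6880 (V=2.7020). Price 0.1723; hedge Δ=-0.0404, bond B=4.9973.
  t=0,j=0: stock 103.0000 → up 119.4800 (V=0.1723), down 61.8000 (V=4.6196). Price 0.4375; hedge Δ=-0.0771, bond B=8.3791.
Root portfolio cost Δ·103+B reproduces V0=0.4375.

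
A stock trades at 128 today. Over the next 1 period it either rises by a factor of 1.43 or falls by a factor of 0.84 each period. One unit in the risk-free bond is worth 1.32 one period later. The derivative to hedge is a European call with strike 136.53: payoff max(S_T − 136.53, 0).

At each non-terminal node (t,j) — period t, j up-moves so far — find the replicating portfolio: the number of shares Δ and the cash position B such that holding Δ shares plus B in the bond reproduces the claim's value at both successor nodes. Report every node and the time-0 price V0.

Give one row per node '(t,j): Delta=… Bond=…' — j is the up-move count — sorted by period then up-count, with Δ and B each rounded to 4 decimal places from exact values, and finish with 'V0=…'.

(0,0): Delta=0.6159 Bond=-50.1649
V0=28.6656

Under the risk-neutral measure, an up-move has probability p* = (R−d)/(u−d) = 0.8136 and values discount at R = 1.32.
Payoff layer (t=1): V(1,0)=0.0000, V(1,1)=46.5100
(0,0): S=128.0000. Δ = (V_up−V_dn)/(S_up−S_dn) = (46.5100−0.0000)/(183.0400−107.5200) = 0.6159. V = [p*·46.5100 + (1−p*)·0.0000]/1.32 = 28.6656. B = V − Δ·S = -50.1649.
Each (Δ,B) replicates both successor values, so the strategy is self-financing and V0 is arbitrage-free.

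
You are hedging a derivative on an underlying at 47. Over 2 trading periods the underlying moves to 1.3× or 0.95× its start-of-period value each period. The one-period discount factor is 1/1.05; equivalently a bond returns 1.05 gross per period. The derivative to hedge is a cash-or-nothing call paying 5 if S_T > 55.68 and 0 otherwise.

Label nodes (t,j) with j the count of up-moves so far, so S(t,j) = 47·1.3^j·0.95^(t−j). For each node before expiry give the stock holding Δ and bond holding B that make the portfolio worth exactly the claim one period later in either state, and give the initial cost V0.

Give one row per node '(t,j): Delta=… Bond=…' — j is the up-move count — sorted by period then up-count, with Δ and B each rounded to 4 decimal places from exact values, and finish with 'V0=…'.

Under the risk-neutral measure, an up-move has probability p* = (R−d)/(u−d) = 0.2857 and values discount at R = 1.05.
Terminal values V(2,·): V(2,0)=0.0000, V(2,1)=5.0000, V(2,2)=5.0000
Node (1,0) S=44.6500: V=(p*·5.0000+(1−p*)·0.0000)/1.05=1.3605; Δ=(5.0000−0.0000)/(58.0450−42.4175)=0.3199; B=V−Δ·S=-12.9252
Node (1,1) S=61.1000: V=(p*·5.0000+(1−p*)·5.0000)/1.05=4.7619; Δ=(5.0000−5.0000)/(79.4300−58.0450)=0.0000; B=V−Δ·S=4.7619
Node (0,0) S=47.0000: V=(p*·4.7619+(1−p*)·1.3605)/1.05=2.2213; Δ=(4.7619−1.3605)/(61.1000−44.6500)=0.2068; B=V−Δ·S=-7.4969
Check: Δ(0,0)·S0 + B(0,0) = 2.2213 = V0.

(0,0): Delta=0.2068 Bond=-7.4969
(1,0): Delta=0.3199 Bond=-12.9252
(1,1): Delta=0.0000 Bond=4.7619
V0=2.2213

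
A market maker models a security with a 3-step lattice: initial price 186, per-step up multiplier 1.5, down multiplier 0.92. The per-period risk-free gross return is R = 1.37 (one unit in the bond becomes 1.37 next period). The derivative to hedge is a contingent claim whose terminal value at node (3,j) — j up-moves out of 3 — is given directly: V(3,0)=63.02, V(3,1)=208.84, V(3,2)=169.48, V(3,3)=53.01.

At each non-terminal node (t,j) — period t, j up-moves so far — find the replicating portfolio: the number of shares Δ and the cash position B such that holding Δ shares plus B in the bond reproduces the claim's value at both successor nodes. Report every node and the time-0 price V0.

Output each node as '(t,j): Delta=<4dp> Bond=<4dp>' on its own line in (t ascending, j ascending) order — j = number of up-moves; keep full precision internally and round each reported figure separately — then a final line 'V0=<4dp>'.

Since d<R<u, set p* = (R−d)/(u−d) = 0.7759; price each node as the discounted p*-expectation of its children.
At expiry t=3: V(3,0)=63.0200, V(3,1)=208.8400, V(3,2)=169.4800, V(3,3)=53.0100
Node (2,0) S=157.4304: V=(p*·208.8400+(1−p*)·63.0200)/1.37=128.5812; Δ=(208.8400−63.0200)/(236.1456−144.8360)=1.5970; B=V−Δ·S=-122.8326
Node (2,1) S=256.6800: V=(p*·169.4800+(1−p*)·208.8400)/1.37=130.1475; Δ=(169.4800−208.8400)/(385.0200−236.1456)=-0.2644; B=V−Δ·S=198.0096
Node (2,2) S=418.5000: V=(p*·53.0100+(1−p*)·169.4800)/1.37=57.7484; Δ=(53.0100−169.4800)/(627.7500−385.0200)=-0.4798; B=V−Δ·S=258.5588
Node (1,0) S=171.1200: V=(p*·130.1475+(1−p*)·128.5812)/1.37=94.7419; Δ=(130.1475−128.5812)/(256.6800−157.4304)=0.0158; B=V−Δ·S=92.0414
Node (1,1) S=279.0000: V=(p*·57.7484+(1−p*)·130.1475)/1.37=53.9969; Δ=(57.7484−130.1475)/(418.5000−256.6800)=-0.4474; B=V−Δ·S=178.8229
Node (0,0) S=186.0000: V=(p*·53.9969+(1−p*)·94.7419)/1.37=46.0799; Δ=(53.9969−94.7419)/(279.0000−171.1200)=-0.3777; B=V−Δ·S=116.3298
Root portfolio cost Δ·186+B reproduces V0=46.0799.

(0,0): Delta=-0.3777 Bond=116.3298
(1,0): Delta=0.0158 Bond=92.0414
(1,1): Delta=-0.4474 Bond=178.8229
(2,0): Delta=1.5970 Bond=-122.8326
(2,1): Delta=-0.2644 Bond=198.0096
(2,2): Delta=-0.4798 Bond=258.5588
V0=46.0799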